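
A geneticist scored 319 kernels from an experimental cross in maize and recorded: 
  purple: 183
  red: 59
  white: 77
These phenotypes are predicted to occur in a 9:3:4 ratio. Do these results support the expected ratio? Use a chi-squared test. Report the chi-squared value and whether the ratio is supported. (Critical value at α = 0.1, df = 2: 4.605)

Expected counts for N = 319 under a 9:3:4 ratio (total parts = 16):
  purple: 319 × 9/16 = 179.4375
  red: 319 × 3/16 = 59.8125
  white: 319 × 4/16 = 79.75
χ² = Σ (O − E)² / E
  purple: (183 − 179.4375)² / 179.4375 = 0.0707
  red: (59 − 59.8125)² / 59.8125 = 0.0110
  white: (77 − 79.75)² / 79.75 = 0.0948
χ² = 0.0707 + 0.0110 + 0.0948 = 0.1765 ≈ 0.177
Degrees of freedom = 3 − 1 = 2; critical value at α = 0.1 is 4.605.
Since 0.177 < 4.605, we fail to reject the null hypothesis — the data are consistent with the 9:3:4 ratio.

0.177; consistent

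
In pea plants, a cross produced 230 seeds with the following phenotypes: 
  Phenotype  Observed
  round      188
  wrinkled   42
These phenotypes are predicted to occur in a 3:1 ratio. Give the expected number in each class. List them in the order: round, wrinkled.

172.5, 57.5

The 3:1 ratio has 4 parts, so with N = 230 the expected counts are:
  round: 230 × 3/4 = 172.5
  wrinkled: 230 × 1/4 = 57.5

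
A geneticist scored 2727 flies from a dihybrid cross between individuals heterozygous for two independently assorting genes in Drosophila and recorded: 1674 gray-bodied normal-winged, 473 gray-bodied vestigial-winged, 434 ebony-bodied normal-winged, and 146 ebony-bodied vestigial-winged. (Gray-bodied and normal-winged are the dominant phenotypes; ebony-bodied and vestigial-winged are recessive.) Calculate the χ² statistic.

A dihybrid F₂ with independent assortment and complete dominance at both loci gives a 9:3:3:1 phenotypic ratio.
Expected counts for N = 2727 under a 9:3:3:1 ratio (total parts = 16):
  gray-bodied normal-winged: 2727 × 9/16 = 1533.9375
  gray-bodied vestigial-winged: 2727 × 3/16 = 511.3125
  ebony-bodied normal-winged: 2727 × 3/16 = 511.3125
  ebony-bodied vestigial-winged: 2727 × 1/16 = 170.4375
χ² = Σ (O − E)² / E
  gray-bodied normal-winged: (1674 − 1533.9375)² / 1533.9375 = 12.7890
  gray-bodied vestigial-winged: (473 − 511.3125)² / 511.3125 = 2.8707
  ebony-bodied normal-winged: (434 − 511.3125)² / 511.3125 = 11.6900
  ebony-bodied vestigial-winged: (146 − 170.4375)² / 170.4375 = 3.5039
χ² = 12.7890 + 2.8707 + 11.6900 + 3.5039 = 30.8536 ≈ 30.854

30.854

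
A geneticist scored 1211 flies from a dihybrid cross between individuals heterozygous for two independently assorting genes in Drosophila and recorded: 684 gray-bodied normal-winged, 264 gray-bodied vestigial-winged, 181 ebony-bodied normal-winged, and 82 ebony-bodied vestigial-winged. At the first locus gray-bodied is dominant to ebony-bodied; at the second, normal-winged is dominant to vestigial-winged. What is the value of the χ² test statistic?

A dihybrid F₂ with independent assortment and complete dominance at both loci gives a 9:3:3:1 phenotypic ratio.
The 9:3:3:1 ratio has 16 parts, so with N = 1211 the expected counts are:
  gray-bodied normal-winged: 1211 × 9/16 = 681.1875
  gray-bodied vestigial-winged: 1211 × 3/16 = 227.0625
  ebony-bodied normal-winged: 1211 × 3/16 = 227.0625
  ebony-bodied vestigial-winged: 1211 × 1/16 = 75.6875
χ² = Σ (O − E)² / E
  gray-bodied normal-winged: (684 − 681.1875)² / 681.1875 = 0.0116
  gray-bodied vestigial-winged: (264 − 227.0625)² / 227.0625 = 6.0088
  ebony-bodied normal-winged: (181 − 227.0625)² / 227.0625 = 9.3444
  ebony-bodied vestigial-winged: (82 − 75.6875)² / 75.6875 = 0.5265
χ² = 0.0116 + 6.0088 + 9.3444 + 0.5265 = 15.8913 ≈ 15.891

15.891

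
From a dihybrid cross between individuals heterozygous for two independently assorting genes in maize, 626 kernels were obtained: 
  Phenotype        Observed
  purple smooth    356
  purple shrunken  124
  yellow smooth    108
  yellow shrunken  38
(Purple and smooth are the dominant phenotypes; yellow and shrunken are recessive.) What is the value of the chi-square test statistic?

A dihybrid F₂ with independent assortment and complete dominance at both loci gives a 9:3:3:1 phenotypic ratio.
The 9:3:3:1 ratio has 16 parts, so with N = 626 the expected counts are:
  purple smooth: 626 × 9/16 = 352.125
  purple shrunken: 626 × 3/16 = 117.375
  yellow smooth: 626 × 3/16 = 117.375
  yellow shrunken: 626 × 1/16 = 39.125
χ² = Σ (O − E)² / E
  purple smooth: (356 − 352.125)² / 352.125 = 0.0426
  purple shrunken: (124 − 117.375)² / 117.375 = 0.3739
  yellow smooth: (108 − 117.375)² / 117.375 = 0.7488
  yellow shrunken: (38 − 39.125)² / 39.125 = 0.0323
χ² = 0.0426 + 0.3739 + 0.7488 + 0.0323 = 1.1976 ≈ 1.198

1.198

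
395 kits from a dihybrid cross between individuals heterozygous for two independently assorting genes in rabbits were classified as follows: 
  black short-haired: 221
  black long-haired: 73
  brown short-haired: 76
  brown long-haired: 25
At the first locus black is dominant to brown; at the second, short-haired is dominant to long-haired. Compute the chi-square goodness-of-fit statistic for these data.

0.076

A dihybrid F₂ with independent assortment and complete dominance at both loci gives a 9:3:3:1 phenotypic ratio.
Total ratio parts = 16. Expected numbers out of 395:
  black short-haired: 395 × 9/16 = 222.1875
  black long-haired: 395 × 3/16 = 74.0625
  brown short-haired: 395 × 3/16 = 74.0625
  brown long-haired: 395 × 1/16 = 24.6875
χ² = Σ (O − E)² / E
  black short-haired: (221 − 222.1875)² / 222.1875 = 0.0063
  black long-haired: (73 − 74.0625)² / 74.0625 = 0.0152
  brown short-haired: (76 − 74.0625)² / 74.0625 = 0.0507
  brown long-haired: (25 − 24.6875)² / 24.6875 = 0.0040
χ² = 0.0063 + 0.0152 + 0.0507 + 0.0040 = 0.0762 ≈ 0.076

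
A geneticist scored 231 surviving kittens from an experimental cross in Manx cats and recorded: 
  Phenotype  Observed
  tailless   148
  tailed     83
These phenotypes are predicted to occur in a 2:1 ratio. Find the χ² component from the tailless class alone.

Expected counts for N = 231 under a 2:1 ratio (total parts = 3):
  tailless: 231 × 2/3 = 154
  tailed: 231 × 1/3 = 77
Contribution of tailless: (148 − 154)² / 154 = 0.2338

0.234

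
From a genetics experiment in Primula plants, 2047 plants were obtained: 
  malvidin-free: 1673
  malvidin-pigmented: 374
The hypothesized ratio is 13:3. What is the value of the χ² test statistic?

0.309

The 13:3 ratio has 16 parts, so with N = 2047 the expected counts are:
  malvidin-free: 2047 × 13/16 = 1663.1875
  malvidin-pigmented: 2047 × 3/16 = 383.8125
χ² = Σ (O − E)² / E
  malvidin-free: (1673 − 1663.1875)² / 1663.1875 = 0.0579
  malvidin-pigmented: (374 − 383.8125)² / 383.8125 = 0.2509
χ² = 0.0579 + 0.2509 = 0.3088 ≈ 0.309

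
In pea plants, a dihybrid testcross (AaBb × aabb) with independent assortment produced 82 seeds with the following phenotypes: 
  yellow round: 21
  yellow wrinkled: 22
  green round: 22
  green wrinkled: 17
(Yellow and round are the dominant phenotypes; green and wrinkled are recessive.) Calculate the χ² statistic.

A dihybrid testcross with independent assortment gives a 1:1:1:1 ratio.
Under the 1:1:1:1 hypothesis (Σ ratio = 4, N = 82):
  yellow round: 82 × 1/4 = 20.5
  yellow wrinkled: 82 × 1/4 = 20.5
  green round: 82 × 1/4 = 20.5
  green wrinkled: 82 × 1/4 = 20.5
χ² = Σ (O − E)² / E
  yellow round: (21 − 20.5)² / 20.5 = 0.0122
  yellow wrinkled: (22 − 20.5)² / 20.5 = 0.1098
  green round: (22 − 20.5)² / 20.5 = 0.1098
  green wrinkled: (17 − 20.5)² / 20.5 = 0.5976
χ² = 0.0122 + 0.1098 + 0.1098 + 0.5976 = 0.8294 ≈ 0.829

0.829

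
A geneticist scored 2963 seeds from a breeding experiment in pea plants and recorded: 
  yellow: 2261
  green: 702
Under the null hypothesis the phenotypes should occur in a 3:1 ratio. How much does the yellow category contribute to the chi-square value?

0.676

Total ratio parts = 4. Expected numbers out of 2963:
  yellow: 2963 × 3/4 = 2222.25
  green: 2963 × 1/4 = 740.75
Contribution of yellow: (2261 − 2222.25)² / 2222.25 = 0.6757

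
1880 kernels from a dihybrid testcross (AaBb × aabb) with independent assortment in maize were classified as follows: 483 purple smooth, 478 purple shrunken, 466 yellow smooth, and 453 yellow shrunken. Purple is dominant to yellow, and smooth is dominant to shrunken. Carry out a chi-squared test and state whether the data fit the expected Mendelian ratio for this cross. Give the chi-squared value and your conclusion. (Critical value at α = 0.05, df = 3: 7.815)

A dihybrid testcross with independent assortment gives a 1:1:1:1 ratio.
Under the 1:1:1:1 hypothesis (Σ ratio = 4, N = 1880):
  purple smooth: 1880 × 1/4 = 470
  purple shrunken: 1880 × 1/4 = 470
  yellow smooth: 1880 × 1/4 = 470
  yellow shrunken: 1880 × 1/4 = 470
χ² = Σ (O − E)² / E
  purple smooth: (483 − 470)² / 470 = 0.3596
  purple shrunken: (478 − 470)² / 470 = 0.1362
  yellow smooth: (466 − 470)² / 470 = 0.0340
  yellow shrunken: (453 − 470)² / 470 = 0.6149
χ² = 0.3596 + 0.1362 + 0.0340 + 0.6149 = 1.1447 ≈ 1.145
Degrees of freedom = 4 − 1 = 3; critical value at α = 0.05 is 7.815.
Since 1.145 < 7.815, we fail to reject the null hypothesis — the data are consistent with the 1:1:1:1 ratio.

1.145; consistent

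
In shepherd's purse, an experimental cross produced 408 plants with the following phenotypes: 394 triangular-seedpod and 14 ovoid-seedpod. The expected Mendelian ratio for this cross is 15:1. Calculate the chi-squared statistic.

5.532

The 15:1 ratio has 16 parts, so with N = 408 the expected counts are:
  triangular-seedpod: 408 × 15/16 = 382.5
  ovoid-seedpod: 408 × 1/16 = 25.5
χ² = Σ (O − E)² / E
  triangular-seedpod: (394 − 382.5)² / 382.5 = 0.3458
  ovoid-seedpod: (14 − 25.5)² / 25.5 = 5.1863
χ² = 0.3458 + 5.1863 = 5.5321 ≈ 5.532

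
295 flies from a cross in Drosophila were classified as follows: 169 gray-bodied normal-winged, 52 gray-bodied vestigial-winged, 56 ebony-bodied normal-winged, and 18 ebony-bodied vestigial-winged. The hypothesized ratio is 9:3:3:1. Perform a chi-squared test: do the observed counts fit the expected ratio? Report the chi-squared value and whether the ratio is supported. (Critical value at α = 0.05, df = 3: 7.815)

0.274; consistent

Total ratio parts = 16. Expected numbers out of 295:
  gray-bodied normal-winged: 295 × 9/16 = 165.9375
  gray-bodied vestigial-winged: 295 × 3/16 = 55.3125
  ebony-bodied normal-winged: 295 × 3/16 = 55.3125
  ebony-bodied vestigial-winged: 295 × 1/16 = 18.4375
χ² = Σ (O − E)² / E
  gray-bodied normal-winged: (169 − 165.9375)² / 165.9375 = 0.0565
  gray-bodied vestigial-winged: (52 − 55.3125)² / 55.3125 = 0.1984
  ebony-bodied normal-winged: (56 − 55.3125)² / 55.3125 = 0.0085
  ebony-bodied vestigial-winged: (18 − 18.4375)² / 18.4375 = 0.0104
χ² = 0.0565 + 0.1984 + 0.0085 + 0.0104 = 0.2738 ≈ 0.274
Degrees of freedom = 4 − 1 = 3; critical value at α = 0.05 is 7.815.
Since 0.274 < 7.815, we fail to reject the null hypothesis — the data are consistent with the 9:3:3:1 ratio.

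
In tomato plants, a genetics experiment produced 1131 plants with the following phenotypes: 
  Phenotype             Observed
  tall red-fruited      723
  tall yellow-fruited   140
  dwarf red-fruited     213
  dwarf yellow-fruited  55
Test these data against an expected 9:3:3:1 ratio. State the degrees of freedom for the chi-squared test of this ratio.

3

A goodness-of-fit test with 4 phenotype classes has df = 4 − 1 = 3.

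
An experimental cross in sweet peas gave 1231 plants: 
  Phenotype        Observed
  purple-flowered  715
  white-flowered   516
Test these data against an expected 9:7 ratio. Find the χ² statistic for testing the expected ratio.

The 9:7 ratio has 16 parts, so with N = 1231 the expected counts are:
  purple-flowered: 1231 × 9/16 = 692.4375
  white-flowered: 1231 × 7/16 = 538.5625
χ² = Σ (O − E)² / E
  purple-flowered: (715 − 692.4375)² / 692.4375 = 0.7352
  white-flowered: (516 − 538.5625)² / 538.5625 = 0.9452
χ² = 0.7352 + 0.9452 = 1.6804 ≈ 1.680

1.680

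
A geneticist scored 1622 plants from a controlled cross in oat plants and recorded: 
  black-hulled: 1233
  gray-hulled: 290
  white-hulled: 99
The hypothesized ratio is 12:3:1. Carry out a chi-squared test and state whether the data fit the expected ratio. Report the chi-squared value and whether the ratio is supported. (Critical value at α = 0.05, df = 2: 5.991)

0.935; consistent

The 12:3:1 ratio has 16 parts, so with N = 1622 the expected counts are:
  black-hulled: 1622 × 12/16 = 1216.5
  gray-hulled: 1622 × 3/16 = 304.125
  white-hulled: 1622 × 1/16 = 101.375
χ² = Σ (O − E)² / E
  black-hulled: (1233 − 1216.5)² / 1216.5 = 0.2238
  gray-hulled: (290 − 304.125)² / 304.125 = 0.6560
  white-hulled: (99 − 101.375)² / 101.375 = 0.0556
χ² = 0.2238 + 0.6560 + 0.0556 = 0.9354 ≈ 0.935
Degrees of freedom = 3 − 1 = 2; critical value at α = 0.05 is 5.991.
Since 0.935 < 5.991, we fail to reject the null hypothesis — the data are consistent with the 12:3:1 ratio.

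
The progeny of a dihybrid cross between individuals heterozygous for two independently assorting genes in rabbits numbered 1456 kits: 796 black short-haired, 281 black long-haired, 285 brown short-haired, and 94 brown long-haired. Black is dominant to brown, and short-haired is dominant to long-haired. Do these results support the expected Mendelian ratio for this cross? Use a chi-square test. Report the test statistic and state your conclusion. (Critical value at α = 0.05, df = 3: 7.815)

A dihybrid F₂ with independent assortment and complete dominance at both loci gives a 9:3:3:1 phenotypic ratio.
The 9:3:3:1 ratio has 16 parts, so with N = 1456 the expected counts are:
  black short-haired: 1456 × 9/16 = 819
  black long-haired: 1456 × 3/16 = 273
  brown short-haired: 1456 × 3/16 = 273
  brown long-haired: 1456 × 1/16 = 91
χ² = Σ (O − E)² / E
  black short-haired: (796 − 819)² / 819 = 0.6459
  black long-haired: (281 − 273)² / 273 = 0.2344
  brown short-haired: (285 − 273)² / 273 = 0.5275
  brown long-haired: (94 − 91)² / 91 = 0.0989
χ² = 0.6459 + 0.2344 + 0.5275 + 0.0989 = 1.5067 ≈ 1.507
Degrees of freedom = 4 − 1 = 3; critical value at α = 0.05 is 7.815.
Since 1.507 < 7.815, we fail to reject the null hypothesis — the data are consistent with the 9:3:3:1 ratio.

1.507; consistent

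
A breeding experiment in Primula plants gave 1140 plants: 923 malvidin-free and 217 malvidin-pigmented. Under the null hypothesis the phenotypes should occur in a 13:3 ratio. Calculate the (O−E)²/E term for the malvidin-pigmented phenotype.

Under the 13:3 hypothesis (Σ ratio = 16, N = 1140):
  malvidin-free: 1140 × 13/16 = 926.25
  malvidin-pigmented: 1140 × 3/16 = 213.75
Contribution of malvidin-pigmented: (217 − 213.75)² / 213.75 = 0.0494

0.049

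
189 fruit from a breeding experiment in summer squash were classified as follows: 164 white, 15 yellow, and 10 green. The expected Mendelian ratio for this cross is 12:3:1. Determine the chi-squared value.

15.557

Under the 12:3:1 hypothesis (Σ ratio = 16, N = 189):
  white: 189 × 12/16 = 141.75
  yellow: 189 × 3/16 = 35.4375
  green: 189 × 1/16 = 11.8125
χ² = Σ (O − E)² / E
  white: (164 − 141.75)² / 141.75 = 3.4925
  yellow: (15 − 35.4375)² / 35.4375 = 11.7867
  green: (10 − 11.8125)² / 11.8125 = 0.2781
χ² = 3.4925 + 11.7867 + 0.2781 = 15.5573 ≈ 15.557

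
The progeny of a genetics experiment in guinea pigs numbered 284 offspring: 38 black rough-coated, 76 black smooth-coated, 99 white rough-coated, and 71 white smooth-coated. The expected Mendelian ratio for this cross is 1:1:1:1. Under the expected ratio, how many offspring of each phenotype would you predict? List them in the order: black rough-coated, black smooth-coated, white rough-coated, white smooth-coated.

Expected counts for N = 284 under a 1:1:1:1 ratio (total parts = 4):
  black rough-coated: 284 × 1/4 = 71
  black smooth-coated: 284 × 1/4 = 71
  white rough-coated: 284 × 1/4 = 71
  white smooth-coated: 284 × 1/4 = 71

71, 71, 71, 71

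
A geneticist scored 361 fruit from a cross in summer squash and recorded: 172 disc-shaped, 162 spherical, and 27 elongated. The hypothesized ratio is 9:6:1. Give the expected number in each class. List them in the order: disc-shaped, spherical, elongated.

Total ratio parts = 16. Expected numbers out of 361:
  disc-shaped: 361 × 9/16 = 203.0625
  spherical: 361 × 6/16 = 135.375
  elongated: 361 × 1/16 = 22.5625

203.0625, 135.375, 22.5625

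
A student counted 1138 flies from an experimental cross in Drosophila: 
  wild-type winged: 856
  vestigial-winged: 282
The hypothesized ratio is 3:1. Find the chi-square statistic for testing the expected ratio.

Under the 3:1 hypothesis (Σ ratio = 4, N = 1138):
  wild-type winged: 1138 × 3/4 = 853.5
  vestigial-winged: 1138 × 1/4 = 284.5
χ² = Σ (O − E)² / E
  wild-type winged: (856 − 853.5)² / 853.5 = 0.0073
  vestigial-winged: (282 − 284.5)² / 284.5 = 0.0220
χ² = 0.0073 + 0.0220 = 0.0293 ≈ 0.029

0.029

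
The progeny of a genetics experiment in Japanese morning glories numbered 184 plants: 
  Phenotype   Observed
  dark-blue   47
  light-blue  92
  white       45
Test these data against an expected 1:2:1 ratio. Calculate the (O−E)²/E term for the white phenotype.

0.022

Under the 1:2:1 hypothesis (Σ ratio = 4, N = 184):
  dark-blue: 184 × 1/4 = 46
  light-blue: 184 × 2/4 = 92
  white: 184 × 1/4 = 46
Contribution of white: (45 − 46)² / 46 = 0.0217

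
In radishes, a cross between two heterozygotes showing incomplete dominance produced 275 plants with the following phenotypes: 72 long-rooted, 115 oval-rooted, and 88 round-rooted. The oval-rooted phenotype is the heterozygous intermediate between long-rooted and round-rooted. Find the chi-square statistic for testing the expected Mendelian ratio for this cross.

With incomplete dominance, a heterozygote × heterozygote cross gives a 1:2:1 phenotypic ratio.
The 1:2:1 ratio has 4 parts, so with N = 275 the expected counts are:
  long-rooted: 275 × 1/4 = 68.75
  oval-rooted: 275 × 2/4 = 137.5
  round-rooted: 275 × 1/4 = 68.75
χ² = Σ (O − E)² / E
  long-rooted: (72 − 68.75)² / 68.75 = 0.1536
  oval-rooted: (115 − 137.5)² / 137.5 = 3.6818
  round-rooted: (88 − 68.75)² / 68.75 = 5.3900
χ² = 0.1536 + 3.6818 + 5.3900 = 9.2254 ≈ 9.225

9.225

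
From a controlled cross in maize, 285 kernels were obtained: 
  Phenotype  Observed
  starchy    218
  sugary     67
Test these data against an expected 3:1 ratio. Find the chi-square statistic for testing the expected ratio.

Total ratio parts = 4. Expected numbers out of 285:
  starchy: 285 × 3/4 = 213.75
  sugary: 285 × 1/4 = 71.25
χ² = Σ (O − E)² / E
  starchy: (218 − 213.75)² / 213.75 = 0.0845
  sugary: (67 − 71.25)² / 71.25 = 0.2535
χ² = 0.0845 + 0.2535 = 0.338

0.338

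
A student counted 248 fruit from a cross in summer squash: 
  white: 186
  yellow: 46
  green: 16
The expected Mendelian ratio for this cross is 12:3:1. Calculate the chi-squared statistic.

0.022

Expected counts for N = 248 under a 12:3:1 ratio (total parts = 16):
  white: 248 × 12/16 = 186
  yellow: 248 × 3/16 = 46.5
  green: 248 × 1/16 = 15.5
χ² = Σ (O − E)² / E
  white: (186 − 186)² / 186 = 0.0000
  yellow: (46 − 46.5)² / 46.5 = 0.0054
  green: (16 − 15.5)² / 15.5 = 0.0161
χ² = 0.0000 + 0.0054 + 0.0161 = 0.0215 ≈ 0.022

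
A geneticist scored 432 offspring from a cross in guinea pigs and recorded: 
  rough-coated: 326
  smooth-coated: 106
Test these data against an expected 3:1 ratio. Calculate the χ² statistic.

Total ratio parts = 4. Expected numbers out of 432:
  rough-coated: 432 × 3/4 = 324
  smooth-coated: 432 × 1/4 = 108
χ² = Σ (O − E)² / E
  rough-coated: (326 − 324)² / 324 = 0.0123
  smooth-coated: (106 − 108)² / 108 = 0.0370
χ² = 0.0123 + 0.0370 = 0.0493 ≈ 0.049

0.049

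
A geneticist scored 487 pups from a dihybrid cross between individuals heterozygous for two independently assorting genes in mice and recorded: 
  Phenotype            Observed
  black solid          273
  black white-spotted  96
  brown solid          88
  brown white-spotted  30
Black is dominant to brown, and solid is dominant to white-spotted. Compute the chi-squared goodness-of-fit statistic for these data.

0.370

A dihybrid F₂ with independent assortment and complete dominance at both loci gives a 9:3:3:1 phenotypic ratio.
Expected counts for N = 487 under a 9:3:3:1 ratio (total parts = 16):
  black solid: 487 × 9/16 = 273.9375
  black white-spotted: 487 × 3/16 = 91.3125
  brown solid: 487 × 3/16 = 91.3125
  brown white-spotted: 487 × 1/16 = 30.4375
χ² = Σ (O − E)² / E
  black solid: (273 − 273.9375)² / 273.9375 = 0.0032
  black white-spotted: (96 − 91.3125)² / 91.3125 = 0.2406
  brown solid: (88 − 91.3125)² / 91.3125 = 0.1202
  brown white-spotted: (30 − 30.4375)² / 30.4375 = 0.0063
χ² = 0.0032 + 0.2406 + 0.1202 + 0.0063 = 0.3703 ≈ 0.370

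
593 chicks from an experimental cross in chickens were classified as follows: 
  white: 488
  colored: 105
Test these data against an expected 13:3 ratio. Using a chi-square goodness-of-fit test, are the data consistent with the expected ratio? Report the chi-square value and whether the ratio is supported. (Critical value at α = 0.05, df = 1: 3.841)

The 13:3 ratio has 16 parts, so with N = 593 the expected counts are:
  white: 593 × 13/16 = 481.8125
  colored: 593 × 3/16 = 111.1875
χ² = Σ (O − E)² / E
  white: (488 − 481.8125)² / 481.8125 = 0.0795
  colored: (105 − 111.1875)² / 111.1875 = 0.3443
χ² = 0.0795 + 0.3443 = 0.4238 ≈ 0.424
Degrees of freedom = 2 − 1 = 1; critical value at α = 0.05 is 3.841.
Since 0.424 < 3.841, we fail to reject the null hypothesis — the data are consistent with the 13:3 ratio.

0.424; consistent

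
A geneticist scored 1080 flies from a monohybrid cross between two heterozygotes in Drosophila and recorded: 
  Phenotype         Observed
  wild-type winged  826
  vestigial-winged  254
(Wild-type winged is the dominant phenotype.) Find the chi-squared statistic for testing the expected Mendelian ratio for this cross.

1.264

For a monohybrid cross between heterozygotes with complete dominance, the expected phenotypic ratio is 3:1.
Under the 3:1 hypothesis (Σ ratio = 4, N = 1080):
  wild-type winged: 1080 × 3/4 = 810
  vestigial-winged: 1080 × 1/4 = 270
χ² = Σ (O − E)² / E
  wild-type winged: (826 − 810)² / 810 = 0.3160
  vestigial-winged: (254 − 270)² / 270 = 0.9481
χ² = 0.3160 + 0.9481 = 1.2641 ≈ 1.264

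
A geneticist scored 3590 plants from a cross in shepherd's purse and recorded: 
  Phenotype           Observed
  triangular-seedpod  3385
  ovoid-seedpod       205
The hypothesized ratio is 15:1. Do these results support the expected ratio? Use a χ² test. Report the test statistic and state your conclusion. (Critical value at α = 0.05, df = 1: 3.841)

1.785; consistent

Total ratio parts = 16. Expected numbers out of 3590:
  triangular-seedpod: 3590 × 15/16 = 3365.625
  ovoid-seedpod: 3590 × 1/16 = 224.375
χ² = Σ (O − E)² / E
  triangular-seedpod: (3385 − 3365.625)² / 3365.625 = 0.1115
  ovoid-seedpod: (205 − 224.375)² / 224.375 = 1.6731
χ² = 0.1115 + 1.6731 = 1.7846 ≈ 1.785
Degrees of freedom = 2 − 1 = 1; critical value at α = 0.05 is 3.841.
Since 1.785 < 3.841, we fail to reject the null hypothesis — the data are consistent with the 15:1 ratio.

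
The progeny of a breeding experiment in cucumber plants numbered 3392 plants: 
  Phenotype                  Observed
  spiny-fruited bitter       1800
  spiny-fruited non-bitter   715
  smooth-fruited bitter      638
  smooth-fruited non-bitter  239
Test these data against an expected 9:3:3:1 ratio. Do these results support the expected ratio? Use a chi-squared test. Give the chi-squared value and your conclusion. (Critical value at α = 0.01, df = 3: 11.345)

19.371; not consistent

Under the 9:3:3:1 hypothesis (Σ ratio = 16, N = 3392):
  spiny-fruited bitter: 3392 × 9/16 = 1908
  spiny-fruited non-bitter: 3392 × 3/16 = 636
  smooth-fruited bitter: 3392 × 3/16 = 636
  smooth-fruited non-bitter: 3392 × 1/16 = 212
χ² = Σ (O − E)² / E
  spiny-fruited bitter: (1800 − 1908)² / 1908 = 6.1132
  spiny-fruited non-bitter: (715 − 636)² / 636 = 9.8129
  smooth-fruited bitter: (638 − 636)² / 636 = 0.0063
  smooth-fruited non-bitter: (239 − 212)² / 212 = 3.4387
χ² = 6.1132 + 9.8129 + 0.0063 + 3.4387 = 19.3711 ≈ 19.371
Degrees of freedom = 4 − 1 = 3; critical value at α = 0.01 is 11.345.
Since 19.371 > 11.345, we reject the null hypothesis — the data do not fit the 9:3:3:1 ratio.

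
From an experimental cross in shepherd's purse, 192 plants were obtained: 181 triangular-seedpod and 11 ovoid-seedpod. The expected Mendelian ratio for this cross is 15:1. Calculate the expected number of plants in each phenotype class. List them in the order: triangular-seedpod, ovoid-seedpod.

180, 12

Total ratio parts = 16. Expected numbers out of 192:
  triangular-seedpod: 192 × 15/16 = 180
  ovoid-seedpod: 192 × 1/16 = 12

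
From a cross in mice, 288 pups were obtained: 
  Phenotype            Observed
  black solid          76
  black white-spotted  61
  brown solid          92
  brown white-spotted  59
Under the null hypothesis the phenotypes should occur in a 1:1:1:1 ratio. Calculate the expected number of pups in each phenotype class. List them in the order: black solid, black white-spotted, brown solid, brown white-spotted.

72, 72, 72, 72

Total ratio parts = 4. Expected numbers out of 288:
  black solid: 288 × 1/4 = 72
  black white-spotted: 288 × 1/4 = 72
  brown solid: 288 × 1/4 = 72
  brown white-spotted: 288 × 1/4 = 72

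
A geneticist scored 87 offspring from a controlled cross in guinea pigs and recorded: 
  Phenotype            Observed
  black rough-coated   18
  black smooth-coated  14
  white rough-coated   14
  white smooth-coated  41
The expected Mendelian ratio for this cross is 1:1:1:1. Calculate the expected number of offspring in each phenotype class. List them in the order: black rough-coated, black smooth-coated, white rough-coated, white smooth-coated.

Total ratio parts = 4. Expected numbers out of 87:
  black rough-coated: 87 × 1/4 = 21.75
  black smooth-coated: 87 × 1/4 = 21.75
  white rough-coated: 87 × 1/4 = 21.75
  white smooth-coated: 87 × 1/4 = 21.75

21.75, 21.75, 21.75, 21.75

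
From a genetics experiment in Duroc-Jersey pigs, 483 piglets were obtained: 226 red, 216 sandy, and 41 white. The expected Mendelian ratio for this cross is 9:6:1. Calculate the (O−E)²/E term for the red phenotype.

The 9:6:1 ratio has 16 parts, so with N = 483 the expected counts are:
  red: 483 × 9/16 = 271.6875
  sandy: 483 × 6/16 = 181.125
  white: 483 × 1/16 = 30.1875
Contribution of red: (226 − 271.6875)² / 271.6875 = 7.6829

7.683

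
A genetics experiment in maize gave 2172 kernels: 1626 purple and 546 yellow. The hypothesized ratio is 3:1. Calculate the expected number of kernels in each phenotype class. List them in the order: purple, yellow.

Total ratio parts = 4. Expected numbers out of 2172:
  purple: 2172 × 3/4 = 1629
  yellow: 2172 × 1/4 = 543

1629, 543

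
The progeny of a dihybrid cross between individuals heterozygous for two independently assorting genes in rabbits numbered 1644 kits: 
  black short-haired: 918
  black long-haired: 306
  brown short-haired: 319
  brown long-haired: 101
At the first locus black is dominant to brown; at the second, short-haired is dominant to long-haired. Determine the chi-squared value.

0.470

A dihybrid F₂ with independent assortment and complete dominance at both loci gives a 9:3:3:1 phenotypic ratio.
Total ratio parts = 16. Expected numbers out of 1644:
  black short-haired: 1644 × 9/16 = 924.75
  black long-haired: 1644 × 3/16 = 308.25
  brown short-haired: 1644 × 3/16 = 308.25
  brown long-haired: 1644 × 1/16 = 102.75
χ² = Σ (O − E)² / E
  black short-haired: (918 − 924.75)² / 924.75 = 0.0493
  black long-haired: (306 − 308.25)² / 308.25 = 0.0164
  brown short-haired: (319 − 308.25)² / 308.25 = 0.3749
  brown long-haired: (101 − 102.75)² / 102.75 = 0.0298
χ² = 0.0493 + 0.0164 + 0.3749 + 0.0298 = 0.4704 ≈ 0.470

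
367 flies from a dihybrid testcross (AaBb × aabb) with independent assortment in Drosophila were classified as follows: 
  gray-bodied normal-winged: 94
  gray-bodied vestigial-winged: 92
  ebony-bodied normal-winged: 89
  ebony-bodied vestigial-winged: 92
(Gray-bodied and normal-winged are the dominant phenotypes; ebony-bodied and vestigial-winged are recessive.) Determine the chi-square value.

A dihybrid testcross with independent assortment gives a 1:1:1:1 ratio.
Total ratio parts = 4. Expected numbers out of 367:
  gray-bodied normal-winged: 367 × 1/4 = 91.75
  gray-bodied vestigial-winged: 367 × 1/4 = 91.75
  ebony-bodied normal-winged: 367 × 1/4 = 91.75
  ebony-bodied vestigial-winged: 367 × 1/4 = 91.75
χ² = Σ (O − E)² / E
  gray-bodied normal-winged: (94 − 91.75)² / 91.75 = 0.0552
  gray-bodied vestigial-winged: (92 − 91.75)² / 91.75 = 0.0007
  ebony-bodied normal-winged: (89 − 91.75)² / 91.75 = 0.0824
  ebony-bodied vestigial-winged: (92 − 91.75)² / 91.75 = 0.0007
χ² = 0.0552 + 0.0007 + 0.0824 + 0.0007 = 0.139

0.139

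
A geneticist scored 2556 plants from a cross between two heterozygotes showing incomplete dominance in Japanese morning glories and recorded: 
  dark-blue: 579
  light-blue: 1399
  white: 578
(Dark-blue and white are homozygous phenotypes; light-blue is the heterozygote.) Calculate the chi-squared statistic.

22.913

With incomplete dominance, a heterozygote × heterozygote cross gives a 1:2:1 phenotypic ratio.
The 1:2:1 ratio has 4 parts, so with N = 2556 the expected counts are:
  dark-blue: 2556 × 1/4 = 639
  light-blue: 2556 × 2/4 = 1278
  white: 2556 × 1/4 = 639
χ² = Σ (O − E)² / E
  dark-blue: (579 − 639)² / 639 = 5.6338
  light-blue: (1399 − 1278)² / 1278 = 11.4562
  white: (578 − 639)² / 639 = 5.8232
χ² = 5.6338 + 11.4562 + 5.8232 = 22.9132 ≈ 22.913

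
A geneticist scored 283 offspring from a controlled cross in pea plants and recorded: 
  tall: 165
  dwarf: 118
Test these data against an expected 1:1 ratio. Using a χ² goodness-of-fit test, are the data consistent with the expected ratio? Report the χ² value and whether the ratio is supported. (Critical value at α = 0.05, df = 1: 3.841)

Expected counts for N = 283 under a 1:1 ratio (total parts = 2):
  tall: 283 × 1/2 = 141.5
  dwarf: 283 × 1/2 = 141.5
χ² = Σ (O − E)² / E
  tall: (165 − 141.5)² / 141.5 = 3.9028
  dwarf: (118 − 141.5)² / 141.5 = 3.9028
χ² = 3.9028 + 3.9028 = 7.8056 ≈ 7.806
Degrees of freedom = 2 − 1 = 1; critical value at α = 0.05 is 3.841.
Since 7.806 > 3.841, we reject the null hypothesis — the data do not fit the 1:1 ratio.

7.806; not consistent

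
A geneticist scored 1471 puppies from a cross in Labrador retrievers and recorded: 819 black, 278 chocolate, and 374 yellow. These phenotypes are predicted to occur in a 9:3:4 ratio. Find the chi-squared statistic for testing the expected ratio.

Expected counts for N = 1471 under a 9:3:4 ratio (total parts = 16):
  black: 1471 × 9/16 = 827.4375
  chocolate: 1471 × 3/16 = 275.8125
  yellow: 1471 × 4/16 = 367.75
χ² = Σ (O − E)² / E
  black: (819 − 827.4375)² / 827.4375 = 0.0860
  chocolate: (278 − 275.8125)² / 275.8125 = 0.0173
  yellow: (374 − 367.75)² / 367.75 = 0.1062
χ² = 0.0860 + 0.0173 + 0.1062 = 0.2095 ≈ 0.210

0.210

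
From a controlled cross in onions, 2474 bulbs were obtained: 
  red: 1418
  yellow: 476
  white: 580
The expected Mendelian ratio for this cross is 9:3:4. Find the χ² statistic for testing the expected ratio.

Expected counts for N = 2474 under a 9:3:4 ratio (total parts = 16):
  red: 2474 × 9/16 = 1391.625
  yellow: 2474 × 3/16 = 463.875
  white: 2474 × 4/16 = 618.5
χ² = Σ (O − E)² / E
  red: (1418 − 1391.625)² / 1391.625 = 0.4999
  yellow: (476 − 463.875)² / 463.875 = 0.3169
  white: (580 − 618.5)² / 618.5 = 2.3965
χ² = 0.4999 + 0.3169 + 2.3965 = 3.2133 ≈ 3.213

3.213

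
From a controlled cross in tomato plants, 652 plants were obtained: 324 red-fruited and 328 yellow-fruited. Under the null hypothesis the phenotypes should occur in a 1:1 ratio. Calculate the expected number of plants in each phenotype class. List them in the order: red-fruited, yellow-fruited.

Total ratio parts = 2. Expected numbers out of 652:
  red-fruited: 652 × 1/2 = 326
  yellow-fruited: 652 × 1/2 = 326

326, 326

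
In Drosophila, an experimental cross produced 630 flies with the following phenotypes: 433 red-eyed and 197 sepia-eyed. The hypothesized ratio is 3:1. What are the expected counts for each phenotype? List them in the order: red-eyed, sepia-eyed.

Under the 3:1 hypothesis (Σ ratio = 4, N = 630):
  red-eyed: 630 × 3/4 = 472.5
  sepia-eyed: 630 × 1/4 = 157.5

472.5, 157.5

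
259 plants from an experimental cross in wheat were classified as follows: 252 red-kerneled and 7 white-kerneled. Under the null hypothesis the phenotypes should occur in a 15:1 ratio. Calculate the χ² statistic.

Under the 15:1 hypothesis (Σ ratio = 16, N = 259):
  red-kerneled: 259 × 15/16 = 242.8125
  white-kerneled: 259 × 1/16 = 16.1875
χ² = Σ (O − E)² / E
  red-kerneled: (252 − 242.8125)² / 242.8125 = 0.3476
  white-kerneled: (7 − 16.1875)² / 16.1875 = 5.2145
χ² = 0.3476 + 5.2145 = 5.5621 ≈ 5.562

5.562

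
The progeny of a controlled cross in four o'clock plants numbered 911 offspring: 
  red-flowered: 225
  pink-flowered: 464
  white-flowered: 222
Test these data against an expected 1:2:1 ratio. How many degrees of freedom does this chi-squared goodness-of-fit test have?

A goodness-of-fit test with 3 phenotype classes has df = 3 − 1 = 2.

2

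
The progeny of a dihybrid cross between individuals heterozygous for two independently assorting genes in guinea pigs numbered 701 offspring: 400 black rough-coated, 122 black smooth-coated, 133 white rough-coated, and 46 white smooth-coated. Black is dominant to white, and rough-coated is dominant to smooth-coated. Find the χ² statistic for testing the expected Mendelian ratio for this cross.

A dihybrid F₂ with independent assortment and complete dominance at both loci gives a 9:3:3:1 phenotypic ratio.
Expected counts for N = 701 under a 9:3:3:1 ratio (total parts = 16):
  black rough-coated: 701 × 9/16 = 394.3125
  black smooth-coated: 701 × 3/16 = 131.4375
  white rough-coated: 701 × 3/16 = 131.4375
  white smooth-coated: 701 × 1/16 = 43.8125
χ² = Σ (O − E)² / E
  black rough-coated: (400 − 394.3125)² / 394.3125 = 0.0820
  black smooth-coated: (122 − 131.4375)² / 131.4375 = 0.6776
  white rough-coated: (133 − 131.4375)² / 131.4375 = 0.0186
  white smooth-coated: (46 − 43.8125)² / 43.8125 = 0.1092
χ² = 0.0820 + 0.6776 + 0.0186 + 0.1092 = 0.8874 ≈ 0.887

0.887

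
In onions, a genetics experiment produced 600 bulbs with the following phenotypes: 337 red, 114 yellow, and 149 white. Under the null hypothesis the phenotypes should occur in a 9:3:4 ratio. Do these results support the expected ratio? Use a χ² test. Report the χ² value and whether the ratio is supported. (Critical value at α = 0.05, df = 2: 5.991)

0.027; consistent

Under the 9:3:4 hypothesis (Σ ratio = 16, N = 600):
  red: 600 × 9/16 = 337.5
  yellow: 600 × 3/16 = 112.5
  white: 600 × 4/16 = 150
χ² = Σ (O − E)² / E
  red: (337 − 337.5)² / 337.5 = 0.0007
  yellow: (114 − 112.5)² / 112.5 = 0.0200
  white: (149 − 150)² / 150 = 0.0067
χ² = 0.0007 + 0.0200 + 0.0067 = 0.0274 ≈ 0.027
Degrees of freedom = 3 − 1 = 2; critical value at α = 0.05 is 5.991.
Since 0.027 < 5.991, we fail to reject the null hypothesis — the data are consistent with the 9:3:4 ratio.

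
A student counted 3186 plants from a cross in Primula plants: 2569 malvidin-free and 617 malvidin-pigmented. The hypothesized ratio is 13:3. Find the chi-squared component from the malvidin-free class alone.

The 13:3 ratio has 16 parts, so with N = 3186 the expected counts are:
  malvidin-free: 3186 × 13/16 = 2588.625
  malvidin-pigmented: 3186 × 3/16 = 597.375
Contribution of malvidin-free: (2569 − 2588.625)² / 2588.625 = 0.1488

0.149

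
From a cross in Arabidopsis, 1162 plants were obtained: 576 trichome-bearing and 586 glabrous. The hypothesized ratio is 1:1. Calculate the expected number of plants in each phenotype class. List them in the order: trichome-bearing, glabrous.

581, 581

Total ratio parts = 2. Expected numbers out of 1162:
  trichome-bearing: 1162 × 1/2 = 581
  glabrous: 1162 × 1/2 = 581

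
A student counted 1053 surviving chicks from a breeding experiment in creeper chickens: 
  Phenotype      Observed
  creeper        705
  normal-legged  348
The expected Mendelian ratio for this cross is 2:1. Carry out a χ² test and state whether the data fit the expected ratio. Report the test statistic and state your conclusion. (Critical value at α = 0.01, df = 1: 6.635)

0.038; consistent

The 2:1 ratio has 3 parts, so with N = 1053 the expected counts are:
  creeper: 1053 × 2/3 = 702
  normal-legged: 1053 × 1/3 = 351
χ² = Σ (O − E)² / E
  creeper: (705 − 702)² / 702 = 0.0128
  normal-legged: (348 − 351)² / 351 = 0.0256
χ² = 0.0128 + 0.0256 = 0.0384 ≈ 0.038
Degrees of freedom = 2 − 1 = 1; critical value at α = 0.01 is 6.635.
Since 0.038 < 6.635, we fail to reject the null hypothesis — the data are consistent with the 2:1 ratio.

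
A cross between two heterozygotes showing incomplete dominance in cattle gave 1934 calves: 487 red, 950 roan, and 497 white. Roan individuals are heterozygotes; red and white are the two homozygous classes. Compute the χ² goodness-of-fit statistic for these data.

0.701

With incomplete dominance, a heterozygote × heterozygote cross gives a 1:2:1 phenotypic ratio.
The 1:2:1 ratio has 4 parts, so with N = 1934 the expected counts are:
  red: 1934 × 1/4 = 483.5
  roan: 1934 × 2/4 = 967
  white: 1934 × 1/4 = 483.5
χ² = Σ (O − E)² / E
  red: (487 − 483.5)² / 483.5 = 0.0253
  roan: (950 − 967)² / 967 = 0.2989
  white: (497 − 483.5)² / 483.5 = 0.3769
χ² = 0.0253 + 0.2989 + 0.3769 = 0.7011 ≈ 0.701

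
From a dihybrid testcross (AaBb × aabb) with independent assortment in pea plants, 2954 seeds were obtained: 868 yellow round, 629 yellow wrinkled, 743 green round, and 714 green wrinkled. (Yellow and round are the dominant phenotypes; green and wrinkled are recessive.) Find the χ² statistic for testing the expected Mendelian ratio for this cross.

39.785

A dihybrid testcross with independent assortment gives a 1:1:1:1 ratio.
Under the 1:1:1:1 hypothesis (Σ ratio = 4, N = 2954):
  yellow round: 2954 × 1/4 = 738.5
  yellow wrinkled: 2954 × 1/4 = 738.5
  green round: 2954 × 1/4 = 738.5
  green wrinkled: 2954 × 1/4 = 738.5
χ² = Σ (O − E)² / E
  yellow round: (868 − 738.5)² / 738.5 = 22.7085
  yellow wrinkled: (629 − 738.5)² / 738.5 = 16.2360
  green round: (743 − 738.5)² / 738.5 = 0.0274
  green wrinkled: (714 − 738.5)² / 738.5 = 0.8128
χ² = 22.7085 + 16.2360 + 0.0274 + 0.8128 = 39.7847 ≈ 39.785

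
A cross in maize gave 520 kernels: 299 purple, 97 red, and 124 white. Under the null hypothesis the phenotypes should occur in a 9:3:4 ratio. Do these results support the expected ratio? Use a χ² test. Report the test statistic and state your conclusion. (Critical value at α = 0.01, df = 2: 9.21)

Total ratio parts = 16. Expected numbers out of 520:
  purple: 520 × 9/16 = 292.5
  red: 520 × 3/16 = 97.5
  white: 520 × 4/16 = 130
χ² = Σ (O − E)² / E
  purple: (299 − 292.5)² / 292.5 = 0.1444
  red: (97 − 97.5)² / 97.5 = 0.0026
  white: (124 − 130)² / 130 = 0.2769
χ² = 0.1444 + 0.0026 + 0.2769 = 0.4239 ≈ 0.424
Degrees of freedom = 3 − 1 = 2; critical value at α = 0.01 is 9.21.
Since 0.424 < 9.21, we fail to reject the null hypothesis — the data are consistent with the 9:3:4 ratio.

0.424; consistent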